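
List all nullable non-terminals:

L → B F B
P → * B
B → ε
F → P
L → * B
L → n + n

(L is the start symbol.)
ε-productions: B → ε
So B is immediately nullable.
No further non-terminal can be added: every production for the remaining non-terminals contains a terminal or a non-nullable non-terminal.
Nullable = { 'B' }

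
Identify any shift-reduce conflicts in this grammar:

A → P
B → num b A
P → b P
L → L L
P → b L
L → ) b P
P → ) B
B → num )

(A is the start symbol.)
Augment with A' → A and build the canonical LR(0) collection (I0 = CLOSURE({[A' → . A]}), then GOTO on every symbol after a dot until no new states appear). It has 17 states:
  I0: { [A → . P], [A' → . A], [P → . ) B], [P → . b L], [P → . b P] }  — shift
  I1: { [B → . num )], [B → . num b A], [P → ) . B] }  — shift
  I2: { [A' → A .] }  — accept
  I3: { [A → P .] }  — reduce
  I4: { [L → . ) b P], [L → . L L], [P → . ) B], [P → . b L], [P → . b P], [P → b . L], [P → b . P] }  — shift
  I5: { [B → . num )], [B → . num b A], [L → ) . b P], [P → ) . B] }  — shift
  I6: { [L → . ) b P], [L → . L L], [L → L . L], [P → b L .] }  — shift, reduce
  I7: { [P → b P .] }  — reduce
  I8: { [L → ) . b P] }  — shift
  I9: { [L → . ) b P], [L → . L L], [L → L . L], [L → L L .] }  — shift, reduce
  I10: { [L → ) b . P], [P → . ) B], [P → . b L], [P → . b P] }  — shift
  I11: { [L → ) b P .] }  — reduce
  I12: { [P → ) B .] }  — reduce
  I13: { [B → num . )], [B → num . b A] }  — shift
  I14: { [B → num ) .] }  — reduce
  I15: { [A → . P], [B → num b . A], [P → . ) B], [P → . b L], [P → . b P] }  — shift
  I16: { [B → num b A .] }  — reduce

I6 contains reduce item [P → b L .] and shift item [L → . ) b P] — shift-reduce conflict.
I9 contains reduce item [L → L L .] and shift item [L → . ) b P] — shift-reduce conflict.

Answer: Yes — I6: [P → b L .] vs [L → . ) b P]; I9: [L → L L .] vs [L → . ) b P]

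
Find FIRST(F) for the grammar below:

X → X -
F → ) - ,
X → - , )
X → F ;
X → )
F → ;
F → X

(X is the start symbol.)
FIRST sets of the other non-terminals involved (by the same procedure, iterated to a fixed point):
  FIRST(X) = { ')', '-', ';' }

From F → ) - ,:
  - ')' is a terminal: add ')' and stop
From F → ;:
  - ';' is a terminal: add ';' and stop
From F → X:
  - X is a non-terminal: add FIRST(X) \ {ε} = { ')', '-', ';' }
    X is not nullable, so stop

Collecting: FIRST(F) = { ')', '-', ';' }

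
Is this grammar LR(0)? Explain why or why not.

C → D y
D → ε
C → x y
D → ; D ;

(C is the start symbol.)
A grammar is LR(0) if no state in the canonical LR(0) collection has:
  - both a shift item (dot before a terminal) and a complete item (shift-reduce conflict), or
  - two or more complete items (reduce-reduce conflict; the accept item [C' → C .] counts as a complete item here).

Augment with C' → C and build the canonical LR(0) collection (I0 = CLOSURE({[C' → . C]}), then GOTO on every symbol after a dot until no new states appear). It has 9 states:
  I0: { [C → . D y], [C → . x y], [C' → . C], [D → . ; D ;], [D → .] }  — shift, reduce
  I1: { [D → . ; D ;], [D → .], [D → ; . D ;] }  — shift, reduce
  I2: { [C' → C .] }  — accept
  I3: { [C → D . y] }  — shift
  I4: { [C → x . y] }  — shift
  I5: { [C → x y .] }  — reduce
  I6: { [C → D y .] }  — reduce
  I7: { [D → ; D . ;] }  — shift
  I8: { [D → ; D ; .] }  — reduce

Conflict in state I0:
  Shift-reduce conflict between [D → .] and [C → . x y]
So the grammar is NOT LR(0).

Answer: No. Shift-reduce conflict between [D → .] and [C → . x y]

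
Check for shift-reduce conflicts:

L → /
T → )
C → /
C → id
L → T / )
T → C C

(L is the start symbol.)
Augment with L' → L and build the canonical LR(0) collection (I0 = CLOSURE({[L' → . L]}), then GOTO on every symbol after a dot until no new states appear). It has 11 states:
  I0: { [C → . /], [C → . id], [L → . /], [L → . T / )], [L' → . L], [T → . )], [T → . C C] }  — shift
  I1: { [T → ) .] }  — reduce
  I2: { [C → / .], [L → / .] }  — 2 reduces
  I3: { [C → . /], [C → . id], [T → C . C] }  — shift
  I4: { [L' → L .] }  — accept
  I5: { [L → T . / )] }  — shift
  I6: { [C → id .] }  — reduce
  I7: { [L → T / . )] }  — shift
  I8: { [L → T / ) .] }  — reduce
  I9: { [C → / .] }  — reduce
  I10: { [T → C C .] }  — reduce

No state contains both a complete item and a shift item.

Answer: No shift-reduce conflicts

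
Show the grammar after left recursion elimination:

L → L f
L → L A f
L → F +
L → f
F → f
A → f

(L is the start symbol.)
L is directly left-recursive. The standard transformation for
  A → A α₁ | ... | A α_m | β₁ | ... | β_n
is
  A  → β₁ A' | ... | β_n A'
  A' → α₁ A' | ... | α_m A' | ε

L → F + becomes L → F + L'
L → f becomes L → f L'
L → L f becomes L' → f L'
L → L A f becomes L' → A f L'
Add L' → ε

Productions for other non-terminals are unchanged:
  F → f
  A → f

Resulting grammar:
L → F + L'
L → f L'
L' → f L'
L' → A f L'
L' → ε
F → f
A → f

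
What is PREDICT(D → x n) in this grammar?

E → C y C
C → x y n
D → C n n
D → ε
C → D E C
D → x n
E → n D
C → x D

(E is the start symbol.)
PREDICT(D → x n) = (FIRST(RHS) \ {ε}) ∪ (FOLLOW(D) if ε ∈ FIRST(RHS), i.e. RHS ⇒* ε)
FIRST(x n) = { 'x' }
ε ∉ FIRST(x n), so FOLLOW(D) is not added.
PREDICT(D → x n) = { 'x' }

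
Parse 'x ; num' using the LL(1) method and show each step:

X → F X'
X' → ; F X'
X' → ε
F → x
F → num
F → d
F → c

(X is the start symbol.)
Stack is shown with the top on the left.

Stack     Input      Action
---------------------------
X $       x ; num $  output X → F X'
F X' $    x ; num $  output F → x
x X' $    x ; num $  match 'x'
X' $      ; num $    output X' → ; F X'
; F X' $  ; num $    match ';'
F X' $    num $      output F → num
num X' $  num $      match 'num'
X' $      $          output X' → ε
$         $          accept

The string is accepted.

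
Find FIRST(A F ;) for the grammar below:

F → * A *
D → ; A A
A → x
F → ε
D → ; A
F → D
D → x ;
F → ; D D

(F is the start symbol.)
FIRST sets of the non-terminals involved (from the grammar, by fixed-point iteration):
  FIRST(A) = { 'x' }

To compute FIRST(A F ;), process the symbols left to right:
Symbol A is a non-terminal. Add FIRST(A) \ {ε} = { 'x' }
A is not nullable (ε ∉ FIRST(A)), so stop here.
FIRST(A F ;) = { 'x' }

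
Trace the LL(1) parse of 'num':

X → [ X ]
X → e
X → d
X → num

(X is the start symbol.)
LL(1) parsing maintains a stack (initially the start symbol over $) and the input. At each step: if the stack top is a terminal, match it against the current input token; if it is a non-terminal N, replace it with the RHS of M[N, lookahead] (the unique production whose predict set contains the lookahead).

Stack is shown with the top on the left.

Stack  Input  Action
--------------------
X $    num $  output X → num
num $  num $  match 'num'
$      $      accept

The string is accepted.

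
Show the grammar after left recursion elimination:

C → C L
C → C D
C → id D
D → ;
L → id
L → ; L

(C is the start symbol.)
C is directly left-recursive. The standard transformation for
  A → A α₁ | ... | A α_m | β₁ | ... | β_n
is
  A  → β₁ A' | ... | β_n A'
  A' → α₁ A' | ... | α_m A' | ε

C → id D becomes C → id D C'
C → C L becomes C' → L C'
C → C D becomes C' → D C'
Add C' → ε

Productions for other non-terminals are unchanged:
  D → ;
  L → id
  L → ; L

Resulting grammar:
C → id D C'
C' → L C'
C' → D C'
C' → ε
D → ;
L → id
L → ; L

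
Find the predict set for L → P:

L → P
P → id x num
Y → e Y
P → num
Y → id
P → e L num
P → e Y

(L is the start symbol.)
PREDICT(L → P) = (FIRST(RHS) \ {ε}) ∪ (FOLLOW(L) if ε ∈ FIRST(RHS), i.e. RHS ⇒* ε)
FIRST(P) = { 'e', 'id', 'num' }
FIRST(P) = { 'e', 'id', 'num' }
ε ∉ FIRST(P), so FOLLOW(L) is not added.
PREDICT(L → P) = { 'e', 'id', 'num' }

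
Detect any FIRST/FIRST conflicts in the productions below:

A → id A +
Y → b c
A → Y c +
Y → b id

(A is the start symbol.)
Yes. Y → b c / Y → b id on { 'b' }

A FIRST/FIRST conflict occurs when two productions N → α and N → β for the same non-terminal have FIRST(α) ∩ FIRST(β) ≠ ∅ (with ε ∈ FIRST of a nullable right-hand side, so two nullable alternatives also conflict).

FIRST sets of the non-terminals at (or reachable through a nullable prefix from) the front of some alternative:
  FIRST(Y) = { 'b' }

Productions for A:
  A → id A +: FIRST = { 'id' }
  A → Y c +: FIRST = { 'b' }
Productions for Y:
  Y → b c: FIRST = { 'b' }
  Y → b id: FIRST = { 'b' }

Conflict for Y: Y → b c and Y → b id
  Overlap: { 'b' }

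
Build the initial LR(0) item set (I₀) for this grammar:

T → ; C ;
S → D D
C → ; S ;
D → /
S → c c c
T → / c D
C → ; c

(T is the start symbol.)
{ [T → . / c D], [T → . ; C ;], [T' → . T] }

First, augment the grammar with T' → T
I₀ = CLOSURE({ [T' → . T] }):
  [T' → . T] has the dot before T: add [T → . ; C ;], [T → . / c D]
No further items can be added.

I₀ = { [T → . / c D], [T → . ; C ;], [T' → . T] }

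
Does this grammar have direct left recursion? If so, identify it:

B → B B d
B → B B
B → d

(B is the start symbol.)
Yes, B is left-recursive

B → B B d: LEFT RECURSIVE (starts with B)
B → B B: LEFT RECURSIVE (starts with B)
B → d: starts with d

The grammar has direct left recursion on: B.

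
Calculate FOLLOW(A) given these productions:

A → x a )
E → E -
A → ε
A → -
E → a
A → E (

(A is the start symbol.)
A is the start symbol, so $ ∈ FOLLOW(A).
A does not occur on any right-hand side.

Taking the union: FOLLOW(A) = { $ }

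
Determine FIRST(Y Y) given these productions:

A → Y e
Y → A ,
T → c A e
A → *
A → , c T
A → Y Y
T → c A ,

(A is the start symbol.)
{ '*', ',' }

FIRST sets of the non-terminals involved (from the grammar, by fixed-point iteration):
  FIRST(Y) = { '*', ',' }

To compute FIRST(Y Y), process the symbols left to right:
Symbol Y is a non-terminal. Add FIRST(Y) \ {ε} = { '*', ',' }
Y is not nullable (ε ∉ FIRST(Y)), so stop here.
FIRST(Y Y) = { '*', ',' }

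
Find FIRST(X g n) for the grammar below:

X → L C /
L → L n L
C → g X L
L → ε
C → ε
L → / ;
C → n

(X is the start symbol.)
{ '/', 'g', 'n' }

FIRST sets of the non-terminals involved (from the grammar, by fixed-point iteration):
  FIRST(X) = { '/', 'g', 'n' }

To compute FIRST(X g n), process the symbols left to right:
Symbol X is a non-terminal. Add FIRST(X) \ {ε} = { '/', 'g', 'n' }
X is not nullable (ε ∉ FIRST(X)), so stop here.
FIRST(X g n) = { '/', 'g', 'n' }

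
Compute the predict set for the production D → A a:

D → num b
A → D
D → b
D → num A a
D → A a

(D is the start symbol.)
PREDICT(D → A a) = (FIRST(RHS) \ {ε}) ∪ (FOLLOW(D) if ε ∈ FIRST(RHS), i.e. RHS ⇒* ε)
FIRST(A) = { 'b', 'num' }
FIRST(A a) = { 'b', 'num' }
ε ∉ FIRST(A a), so FOLLOW(D) is not added.
PREDICT(D → A a) = { 'b', 'num' }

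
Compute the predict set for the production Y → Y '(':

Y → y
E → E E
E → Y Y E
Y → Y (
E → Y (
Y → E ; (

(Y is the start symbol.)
PREDICT(Y → Y '(') = (FIRST(RHS) \ {ε}) ∪ (FOLLOW(Y) if ε ∈ FIRST(RHS), i.e. RHS ⇒* ε)
FIRST(Y) = { 'y' }
FIRST(Y '(') = { 'y' }
ε ∉ FIRST(Y '('), so FOLLOW(Y) is not added.
PREDICT(Y → Y '(') = { 'y' }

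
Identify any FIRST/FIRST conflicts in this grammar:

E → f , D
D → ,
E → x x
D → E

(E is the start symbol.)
No FIRST/FIRST conflicts.

FIRST sets of the non-terminals at (or reachable through a nullable prefix from) the front of some alternative:
  FIRST(E) = { 'f', 'x' }

Productions for E:
  E → f , D: FIRST = { 'f' }
  E → x x: FIRST = { 'x' }
Productions for D:
  D → ,: FIRST = { ',' }
  D → E: FIRST = { 'f', 'x' }

All alternatives of each non-terminal have pairwise disjoint FIRST sets.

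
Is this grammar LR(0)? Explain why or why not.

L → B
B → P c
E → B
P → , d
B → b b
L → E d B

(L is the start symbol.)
A grammar is LR(0) if no state in the canonical LR(0) collection has:
  - both a shift item (dot before a terminal) and a complete item (shift-reduce conflict), or
  - two or more complete items (reduce-reduce conflict; the accept item [L' → L .] counts as a complete item here).

Augment with L' → L and build the canonical LR(0) collection (I0 = CLOSURE({[L' → . L]}), then GOTO on every symbol after a dot until no new states appear). It has 12 states:
  I0: { [B → . P c], [B → . b b], [E → . B], [L → . B], [L → . E d B], [L' → . L], [P → . , d] }  — shift
  I1: { [P → , . d] }  — shift
  I2: { [E → B .], [L → B .] }  — 2 reduces
  I3: { [L → E . d B] }  — shift
  I4: { [L' → L .] }  — accept
  I5: { [B → P . c] }  — shift
  I6: { [B → b . b] }  — shift
  I7: { [B → b b .] }  — reduce
  I8: { [B → P c .] }  — reduce
  I9: { [B → . P c], [B → . b b], [L → E d . B], [P → . , d] }  — shift
  I10: { [L → E d B .] }  — reduce
  I11: { [P → , d .] }  — reduce

Conflict in state I2:
  Reduce-reduce conflict: [E → B .] and [L → B .]
So the grammar is NOT LR(0).

Answer: No. Reduce-reduce conflict: [E → B .] and [L → B .]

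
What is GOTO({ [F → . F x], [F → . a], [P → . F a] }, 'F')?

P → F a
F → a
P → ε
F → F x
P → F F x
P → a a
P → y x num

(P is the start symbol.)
GOTO(I, 'F') = CLOSURE({ [A → αX.β] : [A → α.Xβ] ∈ I, X = 'F' })

Items with dot before 'F', with the dot advanced:
  [F → . F x] → [F → F . x]
  [P → . F a] → [P → F . a]
Closure adds nothing (no advanced item has the dot before a non-terminal).

GOTO = { [F → F . x], [P → F . a] }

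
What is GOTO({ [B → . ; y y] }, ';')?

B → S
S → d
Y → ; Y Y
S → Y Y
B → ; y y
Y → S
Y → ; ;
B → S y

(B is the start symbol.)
GOTO(I, ';') = CLOSURE({ [A → αX.β] : [A → α.Xβ] ∈ I, X = ';' })

Items with dot before ';', with the dot advanced:
  [B → . ; y y] → [B → ; . y y]
Closure adds nothing (no advanced item has the dot before a non-terminal).

GOTO = { [B → ; . y y] }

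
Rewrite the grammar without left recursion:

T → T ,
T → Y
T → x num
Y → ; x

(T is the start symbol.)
T → Y T'
T → x num T'
T' → , T'
T' → ε
Y → ; x

T is directly left-recursive. The standard transformation for
  A → A α₁ | ... | A α_m | β₁ | ... | β_n
is
  A  → β₁ A' | ... | β_n A'
  A' → α₁ A' | ... | α_m A' | ε

T → Y becomes T → Y T'
T → x num becomes T → x num T'
T → T , becomes T' → , T'
Add T' → ε

Productions for other non-terminals are unchanged:
  Y → ; x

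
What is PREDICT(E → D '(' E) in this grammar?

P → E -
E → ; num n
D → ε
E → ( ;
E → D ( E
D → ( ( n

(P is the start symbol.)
{ '(' }

PREDICT(E → D '(' E) = (FIRST(RHS) \ {ε}) ∪ (FOLLOW(E) if ε ∈ FIRST(RHS), i.e. RHS ⇒* ε)
FIRST(D) = { '(', ε }
FIRST(D '(' E) = { '(' }
ε ∉ FIRST(D '(' E), so FOLLOW(E) is not added.
PREDICT(E → D '(' E) = { '(' }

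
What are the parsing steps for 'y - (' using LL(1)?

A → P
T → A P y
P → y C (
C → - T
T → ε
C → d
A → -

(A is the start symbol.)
LL(1) parsing maintains a stack (initially the start symbol over $) and the input. At each step: if the stack top is a terminal, match it against the current input token; if it is a non-terminal N, replace it with the RHS of M[N, lookahead] (the unique production whose predict set contains the lookahead).

Stack is shown with the top on the left.

Stack    Input    Action
------------------------
A $      y - ( $  output A → P
P $      y - ( $  output P → y C (
y C ( $  y - ( $  match 'y'
C ( $    - ( $    output C → - T
- T ( $  - ( $    match '-'
T ( $    ( $      output T → ε
( $      ( $      match '('
$        $        accept

The string is accepted.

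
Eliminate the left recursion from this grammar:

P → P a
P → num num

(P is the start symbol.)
P is directly left-recursive. The standard transformation for
  A → A α₁ | ... | A α_m | β₁ | ... | β_n
is
  A  → β₁ A' | ... | β_n A'
  A' → α₁ A' | ... | α_m A' | ε

P → num num becomes P → num num P'
P → P a becomes P' → a P'
Add P' → ε

Resulting grammar:
P → num num P'
P' → a P'
P' → ε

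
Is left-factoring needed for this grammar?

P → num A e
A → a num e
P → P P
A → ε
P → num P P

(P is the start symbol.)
Yes, P has productions with common prefix 'num'

Left-factoring is needed when two productions for the same non-terminal
share a common prefix on the right-hand side.

Productions for P:
  P → num A e
  P → P P
  P → num P P
Productions for A:
  A → a num e
  A → ε

Found common prefix 'num' in productions for P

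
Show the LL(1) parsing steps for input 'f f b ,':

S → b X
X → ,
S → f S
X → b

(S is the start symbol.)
LL(1) parsing maintains a stack (initially the start symbol over $) and the input. At each step: if the stack top is a terminal, match it against the current input token; if it is a non-terminal N, replace it with the RHS of M[N, lookahead] (the unique production whose predict set contains the lookahead).

Stack is shown with the top on the left.

Stack  Input      Action
------------------------
S $    f f b , $  output S → f S
f S $  f f b , $  match 'f'
S $    f b , $    output S → f S
f S $  f b , $    match 'f'
S $    b , $      output S → b X
b X $  b , $      match 'b'
X $    , $        output X → ,
, $    , $        match ','
$      $          accept

The string is accepted.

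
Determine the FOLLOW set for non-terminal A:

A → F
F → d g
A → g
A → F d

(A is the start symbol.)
{ $ }

A is the start symbol, so $ ∈ FOLLOW(A).
A does not occur on any right-hand side.

Taking the union: FOLLOW(A) = { $ }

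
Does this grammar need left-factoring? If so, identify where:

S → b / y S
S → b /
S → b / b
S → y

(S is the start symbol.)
Left-factoring is needed when two productions for the same non-terminal
share a common prefix on the right-hand side.

Productions for S:
  S → b / y S
  S → b /
  S → b / b
  S → y

Found common prefix 'b /' in productions for S

Answer: Yes, S has productions with common prefix 'b /'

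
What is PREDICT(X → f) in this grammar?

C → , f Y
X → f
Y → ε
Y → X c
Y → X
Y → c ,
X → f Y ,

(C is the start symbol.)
{ 'f' }

PREDICT(X → f) = (FIRST(RHS) \ {ε}) ∪ (FOLLOW(X) if ε ∈ FIRST(RHS), i.e. RHS ⇒* ε)
FIRST(f) = { 'f' }
ε ∉ FIRST(f), so FOLLOW(X) is not added.
PREDICT(X → f) = { 'f' }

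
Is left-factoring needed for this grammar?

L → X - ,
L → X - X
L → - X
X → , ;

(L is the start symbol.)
Left-factoring is needed when two productions for the same non-terminal
share a common prefix on the right-hand side.

Productions for L:
  L → X - ,
  L → X - X
  L → - X

Found common prefix 'X -' in productions for L

Answer: Yes, L has productions with common prefix 'X -'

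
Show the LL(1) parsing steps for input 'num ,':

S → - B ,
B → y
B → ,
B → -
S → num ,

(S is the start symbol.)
LL(1) parsing maintains a stack (initially the start symbol over $) and the input. At each step: if the stack top is a terminal, match it against the current input token; if it is a non-terminal N, replace it with the RHS of M[N, lookahead] (the unique production whose predict set contains the lookahead).

Stack is shown with the top on the left.

Stack    Input    Action
------------------------
S $      num , $  output S → num ,
num , $  num , $  match 'num'
, $      , $      match ','
$        $        accept

The string is accepted.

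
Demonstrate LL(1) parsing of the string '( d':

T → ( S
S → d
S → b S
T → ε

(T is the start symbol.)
Stack is shown with the top on the left.

Stack  Input  Action
--------------------
T $    ( d $  output T → ( S
( S $  ( d $  match '('
S $    d $    output S → d
d $    d $    match 'd'
$      $      accept

The string is accepted.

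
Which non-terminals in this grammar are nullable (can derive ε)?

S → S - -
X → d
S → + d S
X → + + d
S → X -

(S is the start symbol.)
None

There are no ε-productions, so no non-terminal can derive ε.
No non-terminals are nullable.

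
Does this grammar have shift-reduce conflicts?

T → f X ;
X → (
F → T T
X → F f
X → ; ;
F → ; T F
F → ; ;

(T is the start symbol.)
Augment with T' → T and build the canonical LR(0) collection (I0 = CLOSURE({[T' → . T]}), then GOTO on every symbol after a dot until no new states appear). It has 16 states:
  I0: { [T → . f X ;], [T' → . T] }  — shift
  I1: { [T' → T .] }  — accept
  I2: { [F → . ; ;], [F → . ; T F], [F → . T T], [T → . f X ;], [T → f . X ;], [X → . (], [X → . ; ;], [X → . F f] }  — shift
  I3: { [X → ( .] }  — reduce
  I4: { [F → ; . ;], [F → ; . T F], [T → . f X ;], [X → ; . ;] }  — shift
  I5: { [X → F . f] }  — shift
  I6: { [F → T . T], [T → . f X ;] }  — shift
  I7: { [T → f X . ;] }  — shift
  I8: { [T → f X ; .] }  — reduce
  I9: { [F → T T .] }  — reduce
  I10: { [X → F f .] }  — reduce
  I11: { [F → ; ; .], [X → ; ; .] }  — 2 reduces
  I12: { [F → . ; ;], [F → . ; T F], [F → . T T], [F → ; T . F], [T → . f X ;] }  — shift
  I13: { [F → ; . ;], [F → ; . T F], [T → . f X ;] }  — shift
  I14: { [F → ; T F .] }  — reduce
  I15: { [F → ; ; .] }  — reduce

No state contains both a complete item and a shift item.

Answer: No shift-reduce conflicts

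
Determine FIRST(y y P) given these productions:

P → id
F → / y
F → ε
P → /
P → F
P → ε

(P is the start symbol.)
To compute FIRST(y y P), process the symbols left to right:
Symbol y is a terminal. Add 'y' and stop.
FIRST(y y P) = { 'y' }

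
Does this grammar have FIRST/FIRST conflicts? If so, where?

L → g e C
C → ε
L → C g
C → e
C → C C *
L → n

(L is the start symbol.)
A FIRST/FIRST conflict occurs when two productions N → α and N → β for the same non-terminal have FIRST(α) ∩ FIRST(β) ≠ ∅ (with ε ∈ FIRST of a nullable right-hand side, so two nullable alternatives also conflict).

FIRST sets of the non-terminals at (or reachable through a nullable prefix from) the front of some alternative:
  FIRST(C) = { '*', 'e', ε }

Productions for L:
  L → g e C: FIRST = { 'g' }
  L → C g: FIRST = { '*', 'e', 'g' }
  L → n: FIRST = { 'n' }
Productions for C:
  C → ε: FIRST = { ε }
  C → e: FIRST = { 'e' }
  C → C C *: FIRST = { '*', 'e' }

Conflict for L: L → g e C and L → C g
  Overlap: { 'g' }
Conflict for C: C → e and C → C C *
  Overlap: { 'e' }

Answer: Yes. L → g e C / L → C g on { 'g' }; C → e / C → C C '*' on { 'e' }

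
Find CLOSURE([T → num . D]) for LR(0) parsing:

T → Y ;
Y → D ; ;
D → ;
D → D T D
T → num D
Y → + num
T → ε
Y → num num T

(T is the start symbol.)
{ [D → . ;], [D → . D T D], [T → num . D] }

Start with: [T → num . D]
  [T → num . D] has the dot before D: add [D → . ;], [D → . D T D]
No further items can be added.

CLOSURE = { [D → . ;], [D → . D T D], [T → num . D] }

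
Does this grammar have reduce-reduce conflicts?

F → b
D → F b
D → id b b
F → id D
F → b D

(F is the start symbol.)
Yes — I9: [D → id b b .] vs [F → b .]

Augment with F' → F and build the canonical LR(0) collection (I0 = CLOSURE({[F' → . F]}), then GOTO on every symbol after a dot until no new states appear). It has 11 states:
  I0: { [F → . b D], [F → . b], [F → . id D], [F' → . F] }  — shift
  I1: { [F' → F .] }  — accept
  I2: { [D → . F b], [D → . id b b], [F → . b D], [F → . b], [F → . id D], [F → b . D], [F → b .] }  — shift, reduce
  I3: { [D → . F b], [D → . id b b], [F → . b D], [F → . b], [F → . id D], [F → id . D] }  — shift
  I4: { [F → id D .] }  — reduce
  I5: { [D → F . b] }  — shift
  I6: { [D → . F b], [D → . id b b], [D → id . b b], [F → . b D], [F → . b], [F → . id D], [F → id . D] }  — shift
  I7: { [D → . F b], [D → . id b b], [D → id b . b], [F → . b D], [F → . b], [F → . id D], [F → b . D], [F → b .] }  — shift, reduce
  I8: { [F → b D .] }  — reduce
  I9: { [D → . F b], [D → . id b b], [D → id b b .], [F → . b D], [F → . b], [F → . id D], [F → b . D], [F → b .] }  — shift, 2 reduces
  I10: { [D → F b .] }  — reduce

I9 contains complete items [D → id b b .], [F → b .] — reduce-reduce conflict.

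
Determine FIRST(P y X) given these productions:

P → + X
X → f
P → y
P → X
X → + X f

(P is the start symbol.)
{ '+', 'f', 'y' }

FIRST sets of the non-terminals involved (from the grammar, by fixed-point iteration):
  FIRST(P) = { '+', 'f', 'y' }

To compute FIRST(P y X), process the symbols left to right:
Symbol P is a non-terminal. Add FIRST(P) \ {ε} = { '+', 'f', 'y' }
P is not nullable (ε ∉ FIRST(P)), so stop here.
FIRST(P y X) = { '+', 'f', 'y' }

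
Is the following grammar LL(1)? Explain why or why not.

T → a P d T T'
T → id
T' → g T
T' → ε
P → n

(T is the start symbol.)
No. Predict set conflict for T': { 'g' }

A grammar is LL(1) if for each non-terminal N with multiple productions, the predict sets of those productions are pairwise disjoint, where PREDICT(N → α) = (FIRST(α) \ {ε}) ∪ (FOLLOW(N) if α ⇒* ε).

Relevant sets:
  FOLLOW(T') = { $, 'g' }

For T:
  PREDICT(T → a P d T T') = { 'a' }
  PREDICT(T → id) = { 'id' }
For T':
  PREDICT(T' → g T) = { 'g' }
  PREDICT(T' → ε) = { $, 'g' }
P has a single production, so nothing to check there.

Conflict found: Predict set conflict for T': { 'g' }
The grammar is NOT LL(1).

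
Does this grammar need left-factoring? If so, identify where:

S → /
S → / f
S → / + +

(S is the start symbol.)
Yes, S has productions with common prefix '/'

Left-factoring is needed when two productions for the same non-terminal
share a common prefix on the right-hand side.

Productions for S:
  S → /
  S → / f
  S → / + +

Found common prefix '/' in productions for S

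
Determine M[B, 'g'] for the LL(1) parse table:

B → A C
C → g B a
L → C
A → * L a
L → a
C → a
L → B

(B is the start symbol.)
To find M[B, 'g'], we find productions for B where 'g' is in the predict set (PREDICT(N → α) = (FIRST(α) \ {ε}) ∪ (FOLLOW(N) if α ⇒* ε)).

Relevant sets:
  FIRST(A) = { '*' }

B → A C: PREDICT = { '*' }

M[B, 'g'] is empty (no production applies)

Answer: Empty (error entry)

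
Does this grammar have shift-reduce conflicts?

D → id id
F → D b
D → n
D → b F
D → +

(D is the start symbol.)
No shift-reduce conflicts

A shift-reduce conflict occurs when an LR(0) state has both:
  - a complete (reduce) item [A → α .] (dot at the end), and
  - a shift item [B → β . c γ] (dot before a terminal).

Augment with D' → D and build the canonical LR(0) collection (I0 = CLOSURE({[D' → . D]}), then GOTO on every symbol after a dot until no new states appear). It has 10 states:
  I0: { [D → . +], [D → . b F], [D → . id id], [D → . n], [D' → . D] }  — shift
  I1: { [D → + .] }  — reduce
  I2: { [D' → D .] }  — accept
  I3: { [D → . +], [D → . b F], [D → . id id], [D → . n], [D → b . F], [F → . D b] }  — shift
  I4: { [D → id . id] }  — shift
  I5: { [D → n .] }  — reduce
  I6: { [D → id id .] }  — reduce
  I7: { [F → D . b] }  — shift
  I8: { [D → b F .] }  — reduce
  I9: { [F → D b .] }  — reduce

No state contains both a complete item and a shift item.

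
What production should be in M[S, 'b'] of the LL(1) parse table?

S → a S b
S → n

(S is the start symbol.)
To find M[S, 'b'], we find productions for S where 'b' is in the predict set (PREDICT(N → α) = (FIRST(α) \ {ε}) ∪ (FOLLOW(N) if α ⇒* ε)).

S → a S b: PREDICT = { 'a' }
S → n: PREDICT = { 'n' }

M[S, 'b'] is empty (no production applies)

Answer: Empty (error entry)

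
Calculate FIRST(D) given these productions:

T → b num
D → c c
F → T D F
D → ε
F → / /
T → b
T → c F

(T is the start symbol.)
To compute FIRST(D), examine every production with D on the left-hand side, reading each right-hand side left to right until a non-nullable symbol is reached.

From D → c c:
  - c is a terminal: add 'c' and stop
From D → ε:
  - ε-production, so ε ∈ FIRST(D)

Collecting: FIRST(D) = { 'c', ε }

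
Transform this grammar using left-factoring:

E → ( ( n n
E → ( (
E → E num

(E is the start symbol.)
Left-factoring transforms A → αβ₁ | αβ₂ into A → αA' and A' → β₁ | β₂
(α is the longest common prefix among the alternatives). Repeat until
no nonterminal has two alternatives with a common prefix.

Round 1: E has alternatives sharing prefix '( ('. Introduce E': E → ( ( E'
  Add: E' → n n
  Add: E' → ε

No remaining common prefixes — done.

Resulting grammar:
E → ( ( E'
E' → n n
E' → ε
E → E num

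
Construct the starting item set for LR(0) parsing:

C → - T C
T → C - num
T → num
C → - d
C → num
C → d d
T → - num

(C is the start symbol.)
First, augment the grammar with C' → C
I₀ = CLOSURE({ [C' → . C] }):
  [C' → . C] has the dot before C: add [C → . - T C], [C → . - d], [C → . num], [C → . d d]
No further items can be added.

I₀ = { [C → . - T C], [C → . - d], [C → . d d], [C → . num], [C' → . C] }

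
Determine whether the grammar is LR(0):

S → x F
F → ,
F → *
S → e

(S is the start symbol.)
Yes, the grammar is LR(0)

A grammar is LR(0) if no state in the canonical LR(0) collection has:
  - both a shift item (dot before a terminal) and a complete item (shift-reduce conflict), or
  - two or more complete items (reduce-reduce conflict; the accept item [S' → S .] counts as a complete item here).

Augment with S' → S and build the canonical LR(0) collection (I0 = CLOSURE({[S' → . S]}), then GOTO on every symbol after a dot until no new states appear). It has 7 states:
  I0: { [S → . e], [S → . x F], [S' → . S] }  — shift
  I1: { [S' → S .] }  — accept
  I2: { [S → e .] }  — reduce
  I3: { [F → . *], [F → . ,], [S → x . F] }  — shift
  I4: { [F → * .] }  — reduce
  I5: { [F → , .] }  — reduce
  I6: { [S → x F .] }  — reduce

Every state is either a pure shift/goto state or contains exactly one complete item and nothing to shift — no conflicts. The grammar is LR(0).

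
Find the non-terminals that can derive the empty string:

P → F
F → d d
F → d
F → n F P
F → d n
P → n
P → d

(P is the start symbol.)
There are no ε-productions, so no non-terminal can derive ε.
No non-terminals are nullable.

Answer: None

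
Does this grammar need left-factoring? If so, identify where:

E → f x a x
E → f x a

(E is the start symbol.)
Yes, E has productions with common prefix 'f x a'

Left-factoring is needed when two productions for the same non-terminal
share a common prefix on the right-hand side.

Productions for E:
  E → f x a x
  E → f x a

Found common prefix 'f x a' in productions for E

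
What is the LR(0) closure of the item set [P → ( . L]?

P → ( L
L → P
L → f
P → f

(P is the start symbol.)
Start with: [P → ( . L]
  [P → ( . L] has the dot before L: add [L → . P], [L → . f]
  [L → . P] has the dot before P: add [P → . ( L], [P → . f]
No further items can be added.

CLOSURE = { [L → . P], [L → . f], [P → ( . L], [P → . ( L], [P → . f] }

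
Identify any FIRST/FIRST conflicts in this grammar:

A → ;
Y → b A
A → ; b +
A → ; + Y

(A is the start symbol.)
Yes. A → ';' / A → ';' b '+' on { ';' }; A → ';' / A → ';' '+' Y on { ';' }; A → ';' b '+' / A → ';' '+' Y on { ';' }

Productions for A:
  A → ;: FIRST = { ';' }
  A → ; b +: FIRST = { ';' }
  A → ; + Y: FIRST = { ';' }
Y has only one production, so no FIRST/FIRST conflict is possible there.

Conflict for A: A → ; and A → ; b +
  Overlap: { ';' }
Conflict for A: A → ; and A → ; + Y
  Overlap: { ';' }
Conflict for A: A → ; b + and A → ; + Y
  Overlap: { ';' }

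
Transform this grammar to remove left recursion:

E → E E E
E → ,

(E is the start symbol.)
E is directly left-recursive. The standard transformation for
  A → A α₁ | ... | A α_m | β₁ | ... | β_n
is
  A  → β₁ A' | ... | β_n A'
  A' → α₁ A' | ... | α_m A' | ε

E → , becomes E → , E'
E → E E E becomes E' → E E E'
Add E' → ε

Resulting grammar:
E → , E'
E' → E E E'
E' → ε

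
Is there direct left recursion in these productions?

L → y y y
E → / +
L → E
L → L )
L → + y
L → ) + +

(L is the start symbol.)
L → y y y: starts with y
E → / +: starts with '/'
L → E: starts with E
L → L ): LEFT RECURSIVE (starts with L)
L → + y: starts with '+'
L → ) + +: starts with ')'

The grammar has direct left recursion on: L.

Answer: Yes, L is left-recursive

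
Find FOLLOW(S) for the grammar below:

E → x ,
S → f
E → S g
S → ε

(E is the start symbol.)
{ 'g' }

In E → S g: S is followed by g, add FIRST(g) \ {ε} = { 'g' }

Taking the union: FOLLOW(S) = { 'g' }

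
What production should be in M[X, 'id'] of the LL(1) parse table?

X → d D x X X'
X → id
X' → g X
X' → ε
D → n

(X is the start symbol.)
To find M[X, 'id'], we find productions for X where 'id' is in the predict set (PREDICT(N → α) = (FIRST(α) \ {ε}) ∪ (FOLLOW(N) if α ⇒* ε)).

X → d D x X X': PREDICT = { 'd' }
X → id: PREDICT = { 'id' }
  'id' is in predict set, so this production goes in M[X, 'id']

M[X, 'id'] = X → id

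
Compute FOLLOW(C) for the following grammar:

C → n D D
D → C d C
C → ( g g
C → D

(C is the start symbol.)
C is the start symbol, so $ ∈ FOLLOW(C).
In D → C d C: C is followed by d C, add FIRST(d C) \ {ε} = { 'd' }
In D → C d C: C is at the end, add FOLLOW(D)

The FOLLOW sets referred to above (computed the same way, to a fixed point):
  FOLLOW(D) = { $, '(', 'd', 'n' }

Taking the union: FOLLOW(C) = { $, '(', 'd', 'n' }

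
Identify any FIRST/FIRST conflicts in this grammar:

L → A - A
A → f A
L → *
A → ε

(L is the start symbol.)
No FIRST/FIRST conflicts.

FIRST sets of the non-terminals at (or reachable through a nullable prefix from) the front of some alternative:
  FIRST(A) = { 'f', ε }

Productions for L:
  L → A - A: FIRST = { '-', 'f' }
  L → *: FIRST = { '*' }
Productions for A:
  A → f A: FIRST = { 'f' }
  A → ε: FIRST = { ε }

All alternatives of each non-terminal have pairwise disjoint FIRST sets.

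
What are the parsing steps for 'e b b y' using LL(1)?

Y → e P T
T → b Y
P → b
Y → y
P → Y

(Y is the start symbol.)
LL(1) parsing maintains a stack (initially the start symbol over $) and the input. At each step: if the stack top is a terminal, match it against the current input token; if it is a non-terminal N, replace it with the RHS of M[N, lookahead] (the unique production whose predict set contains the lookahead).

Stack is shown with the top on the left.

Stack    Input      Action
--------------------------
Y $      e b b y $  output Y → e P T
e P T $  e b b y $  match 'e'
P T $    b b y $    output P → b
b T $    b b y $    match 'b'
T $      b y $      output T → b Y
b Y $    b y $      match 'b'
Y $      y $        output Y → y
y $      y $        match 'y'
$        $          accept

The string is accepted.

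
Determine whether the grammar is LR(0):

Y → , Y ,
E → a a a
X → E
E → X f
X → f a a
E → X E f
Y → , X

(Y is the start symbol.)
No. Shift-reduce conflict between [Y → , X .] and [E → X . f]

A grammar is LR(0) if no state in the canonical LR(0) collection has:
  - both a shift item (dot before a terminal) and a complete item (shift-reduce conflict), or
  - two or more complete items (reduce-reduce conflict; the accept item [Y' → Y .] counts as a complete item here).

Augment with Y' → Y and build the canonical LR(0) collection (I0 = CLOSURE({[Y' → . Y]}), then GOTO on every symbol after a dot until no new states appear). It has 17 states:
  I0: { [Y → . , X], [Y → . , Y ,], [Y' → . Y] }  — shift
  I1: { [E → . X E f], [E → . X f], [E → . a a a], [X → . E], [X → . f a a], [Y → , . X], [Y → , . Y ,], [Y → . , X], [Y → . , Y ,] }  — shift
  I2: { [Y' → Y .] }  — accept
  I3: { [X → E .] }  — reduce
  I4: { [E → . X E f], [E → . X f], [E → . a a a], [E → X . E f], [E → X . f], [X → . E], [X → . f a a], [Y → , X .] }  — shift, reduce
  I5: { [Y → , Y . ,] }  — shift
  I6: { [E → a . a a] }  — shift
  I7: { [X → f . a a] }  — shift
  I8: { [X → f a . a] }  — shift
  I9: { [X → f a a .] }  — reduce
  I10: { [E → a a . a] }  — shift
  I11: { [E → a a a .] }  — reduce
  I12: { [Y → , Y , .] }  — reduce
  I13: { [E → X E . f], [X → E .] }  — shift, reduce
  I14: { [E → . X E f], [E → . X f], [E → . a a a], [E → X . E f], [E → X . f], [X → . E], [X → . f a a] }  — shift
  I15: { [E → X f .], [X → f . a a] }  — shift, reduce
  I16: { [E → X E f .] }  — reduce

Conflict in state I4:
  Shift-reduce conflict between [Y → , X .] and [E → X . f]
So the grammar is NOT LR(0).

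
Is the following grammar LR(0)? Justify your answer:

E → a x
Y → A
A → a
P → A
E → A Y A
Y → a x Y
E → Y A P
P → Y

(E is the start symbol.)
No. Shift-reduce conflict between [Y → A .] and [A → . a]

Augment with E' → E and build the canonical LR(0) collection (I0 = CLOSURE({[E' → . E]}), then GOTO on every symbol after a dot until no new states appear). It has 17 states:
  I0: { [A → . a], [E → . A Y A], [E → . Y A P], [E → . a x], [E' → . E], [Y → . A], [Y → . a x Y] }  — shift
  I1: { [A → . a], [E → A . Y A], [Y → . A], [Y → . a x Y], [Y → A .] }  — shift, reduce
  I2: { [E' → E .] }  — accept
  I3: { [A → . a], [E → Y . A P] }  — shift
  I4: { [A → a .], [E → a . x], [Y → a . x Y] }  — shift, reduce
  I5: { [A → . a], [E → a x .], [Y → . A], [Y → . a x Y], [Y → a x . Y] }  — shift, reduce
  I6: { [Y → A .] }  — reduce
  I7: { [Y → a x Y .] }  — reduce
  I8: { [A → a .], [Y → a . x Y] }  — shift, reduce
  I9: { [A → . a], [Y → . A], [Y → . a x Y], [Y → a x . Y] }  — shift
  I10: { [A → . a], [E → Y A . P], [P → . A], [P → . Y], [Y → . A], [Y → . a x Y] }  — shift
  I11: { [A → a .] }  — reduce
  I12: { [P → A .], [Y → A .] }  — 2 reduces
  I13: { [E → Y A P .] }  — reduce
  I14: { [P → Y .] }  — reduce
  I15: { [A → . a], [E → A Y . A] }  — shift
  I16: { [E → A Y A .] }  — reduce

Conflict in state I1:
  Shift-reduce conflict between [Y → A .] and [A → . a]
So the grammar is NOT LR(0).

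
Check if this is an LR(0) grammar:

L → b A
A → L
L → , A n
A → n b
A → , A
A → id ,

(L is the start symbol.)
Augment with L' → L and build the canonical LR(0) collection (I0 = CLOSURE({[L' → . L]}), then GOTO on every symbol after a dot until no new states appear). It has 14 states:
  I0: { [L → . , A n], [L → . b A], [L' → . L] }  — shift
  I1: { [A → . , A], [A → . L], [A → . id ,], [A → . n b], [L → , . A n], [L → . , A n], [L → . b A] }  — shift
  I2: { [L' → L .] }  — accept
  I3: { [A → . , A], [A → . L], [A → . id ,], [A → . n b], [L → . , A n], [L → . b A], [L → b . A] }  — shift
  I4: { [A → , . A], [A → . , A], [A → . L], [A → . id ,], [A → . n b], [L → , . A n], [L → . , A n], [L → . b A] }  — shift
  I5: { [L → b A .] }  — reduce
  I6: { [A → L .] }  — reduce
  I7: { [A → id . ,] }  — shift
  I8: { [A → n . b] }  — shift
  I9: { [A → n b .] }  — reduce
  I10: { [A → id , .] }  — reduce
  I11: { [A → , A .], [L → , A . n] }  — shift, reduce
  I12: { [L → , A n .] }  — reduce
  I13: { [L → , A . n] }  — shift

Conflict in state I11:
  Shift-reduce conflict between [A → , A .] and [L → , A . n]
So the grammar is NOT LR(0).

Answer: No. Shift-reduce conflict between [A → , A .] and [L → , A . n]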